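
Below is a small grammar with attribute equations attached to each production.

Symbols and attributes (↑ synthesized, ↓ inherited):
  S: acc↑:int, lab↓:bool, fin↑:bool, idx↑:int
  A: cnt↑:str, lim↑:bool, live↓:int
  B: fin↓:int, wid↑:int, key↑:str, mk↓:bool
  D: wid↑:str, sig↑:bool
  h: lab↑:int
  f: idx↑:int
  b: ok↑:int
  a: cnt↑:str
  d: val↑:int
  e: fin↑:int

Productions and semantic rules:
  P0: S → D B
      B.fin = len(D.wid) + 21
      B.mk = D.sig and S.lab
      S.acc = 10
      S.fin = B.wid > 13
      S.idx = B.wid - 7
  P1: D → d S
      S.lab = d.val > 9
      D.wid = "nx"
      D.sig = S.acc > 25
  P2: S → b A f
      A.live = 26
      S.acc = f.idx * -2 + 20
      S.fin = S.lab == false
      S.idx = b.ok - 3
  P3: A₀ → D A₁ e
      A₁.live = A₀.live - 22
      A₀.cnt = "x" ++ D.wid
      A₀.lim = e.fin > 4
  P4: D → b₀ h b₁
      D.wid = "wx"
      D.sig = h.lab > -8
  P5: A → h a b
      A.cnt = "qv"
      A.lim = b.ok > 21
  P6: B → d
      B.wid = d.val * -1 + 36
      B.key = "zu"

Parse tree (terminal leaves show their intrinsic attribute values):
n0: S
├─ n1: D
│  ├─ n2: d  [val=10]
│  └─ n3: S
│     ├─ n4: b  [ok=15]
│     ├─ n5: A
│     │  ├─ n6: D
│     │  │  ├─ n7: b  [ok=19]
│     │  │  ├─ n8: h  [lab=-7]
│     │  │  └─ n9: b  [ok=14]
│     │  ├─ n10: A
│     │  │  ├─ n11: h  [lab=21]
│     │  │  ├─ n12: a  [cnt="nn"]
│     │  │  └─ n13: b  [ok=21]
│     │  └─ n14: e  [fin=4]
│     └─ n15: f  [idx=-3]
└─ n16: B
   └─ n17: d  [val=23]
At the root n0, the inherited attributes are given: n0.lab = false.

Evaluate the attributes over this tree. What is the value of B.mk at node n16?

1. n0.lab = false  [given at root]
2. n2.val = 10  [terminal]
3. n3.lab = true  [d.val > 9]
4. n4.ok = 15  [terminal]
5. n5.live = 26  [26]
6. n7.ok = 19  [terminal]
7. n8.lab = -7  [terminal]
8. n9.ok = 14  [terminal]
9. n6.wid = "wx"  ["wx"]
10. n6.sig = true  [h.lab > -8]
11. n10.live = 4  [A₀.live - 22]
12. n11.lab = 21  [terminal]
13. n12.cnt = "nn"  [terminal]
14. n13.ok = 21  [terminal]
15. n10.cnt = "qv"  ["qv"]
16. n10.lim = false  [b.ok > 21]
17. n14.fin = 4  [terminal]
18. n5.cnt = "xwx"  ["x" ++ D.wid]
19. n5.lim = false  [e.fin > 4]
20. n15.idx = -3  [terminal]
21. n3.acc = 26  [f.idx * -2 + 20]
22. n3.fin = false  [S.lab == false]
23. n3.idx = 12  [b.ok - 3]
24. n1.wid = "nx"  ["nx"]
25. n1.sig = true  [S.acc > 25]
26. n16.fin = 23  [len(D.wid) + 21]
27. n16.mk = false  [D.sig and S.lab]
28. n17.val = 23  [terminal]
29. n16.wid = 13  [d.val * -1 + 36]
30. n16.key = "zu"  ["zu"]
31. n0.acc = 10  [10]
32. n0.fin = false  [B.wid > 13]
33. n0.idx = 6  [B.wid - 7]

false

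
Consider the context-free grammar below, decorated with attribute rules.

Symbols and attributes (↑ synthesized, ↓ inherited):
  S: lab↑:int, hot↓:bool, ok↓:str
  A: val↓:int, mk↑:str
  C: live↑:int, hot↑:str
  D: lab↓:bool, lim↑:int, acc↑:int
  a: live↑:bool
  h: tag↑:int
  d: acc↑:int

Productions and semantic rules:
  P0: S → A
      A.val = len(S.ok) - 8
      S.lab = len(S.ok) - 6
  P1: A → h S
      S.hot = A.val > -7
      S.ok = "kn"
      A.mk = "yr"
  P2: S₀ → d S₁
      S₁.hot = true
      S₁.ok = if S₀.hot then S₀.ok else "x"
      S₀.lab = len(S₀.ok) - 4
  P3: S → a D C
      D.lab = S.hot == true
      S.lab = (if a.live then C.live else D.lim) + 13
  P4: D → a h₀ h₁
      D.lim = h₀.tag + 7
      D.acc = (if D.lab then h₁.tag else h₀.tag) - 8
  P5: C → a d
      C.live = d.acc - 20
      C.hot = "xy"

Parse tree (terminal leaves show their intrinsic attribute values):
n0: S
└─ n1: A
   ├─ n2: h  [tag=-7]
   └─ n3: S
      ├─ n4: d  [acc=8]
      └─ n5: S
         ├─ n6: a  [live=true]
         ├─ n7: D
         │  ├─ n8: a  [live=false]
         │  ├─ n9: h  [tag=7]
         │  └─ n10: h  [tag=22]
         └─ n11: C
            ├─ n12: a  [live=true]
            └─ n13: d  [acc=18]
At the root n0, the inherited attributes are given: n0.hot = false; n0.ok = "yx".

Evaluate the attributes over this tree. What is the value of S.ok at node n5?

1. n0.hot = false  [given at root]
2. n0.ok = "yx"  [given at root]
3. n1.val = -6  [len(S.ok) - 8]
4. n2.tag = -7  [terminal]
5. n3.hot = true  [A.val > -7]
6. n3.ok = "kn"  ["kn"]
7. n4.acc = 8  [terminal]
8. n5.hot = true  [true]
9. n5.ok = "kn"  [if S₀.hot then S₀.ok else "x"]
10. n6.live = true  [terminal]
11. n7.lab = true  [S.hot == true]
12. n8.live = false  [terminal]
13. n9.tag = 7  [terminal]
14. n10.tag = 22  [terminal]
15. n7.lim = 14  [h₀.tag + 7]
16. n7.acc = 14  [(if D.lab then h₁.tag else h₀.tag) - 8]
17. n12.live = true  [terminal]
18. n13.acc = 18  [terminal]
19. n11.live = -2  [d.acc - 20]
20. n11.hot = "xy"  ["xy"]
21. n5.lab = 11  [(if a.live then C.live else D.lim) + 13]
22. n3.lab = -2  [len(S₀.ok) - 4]
23. n1.mk = "yr"  ["yr"]
24. n0.lab = -4  [len(S.ok) - 6]

"kn"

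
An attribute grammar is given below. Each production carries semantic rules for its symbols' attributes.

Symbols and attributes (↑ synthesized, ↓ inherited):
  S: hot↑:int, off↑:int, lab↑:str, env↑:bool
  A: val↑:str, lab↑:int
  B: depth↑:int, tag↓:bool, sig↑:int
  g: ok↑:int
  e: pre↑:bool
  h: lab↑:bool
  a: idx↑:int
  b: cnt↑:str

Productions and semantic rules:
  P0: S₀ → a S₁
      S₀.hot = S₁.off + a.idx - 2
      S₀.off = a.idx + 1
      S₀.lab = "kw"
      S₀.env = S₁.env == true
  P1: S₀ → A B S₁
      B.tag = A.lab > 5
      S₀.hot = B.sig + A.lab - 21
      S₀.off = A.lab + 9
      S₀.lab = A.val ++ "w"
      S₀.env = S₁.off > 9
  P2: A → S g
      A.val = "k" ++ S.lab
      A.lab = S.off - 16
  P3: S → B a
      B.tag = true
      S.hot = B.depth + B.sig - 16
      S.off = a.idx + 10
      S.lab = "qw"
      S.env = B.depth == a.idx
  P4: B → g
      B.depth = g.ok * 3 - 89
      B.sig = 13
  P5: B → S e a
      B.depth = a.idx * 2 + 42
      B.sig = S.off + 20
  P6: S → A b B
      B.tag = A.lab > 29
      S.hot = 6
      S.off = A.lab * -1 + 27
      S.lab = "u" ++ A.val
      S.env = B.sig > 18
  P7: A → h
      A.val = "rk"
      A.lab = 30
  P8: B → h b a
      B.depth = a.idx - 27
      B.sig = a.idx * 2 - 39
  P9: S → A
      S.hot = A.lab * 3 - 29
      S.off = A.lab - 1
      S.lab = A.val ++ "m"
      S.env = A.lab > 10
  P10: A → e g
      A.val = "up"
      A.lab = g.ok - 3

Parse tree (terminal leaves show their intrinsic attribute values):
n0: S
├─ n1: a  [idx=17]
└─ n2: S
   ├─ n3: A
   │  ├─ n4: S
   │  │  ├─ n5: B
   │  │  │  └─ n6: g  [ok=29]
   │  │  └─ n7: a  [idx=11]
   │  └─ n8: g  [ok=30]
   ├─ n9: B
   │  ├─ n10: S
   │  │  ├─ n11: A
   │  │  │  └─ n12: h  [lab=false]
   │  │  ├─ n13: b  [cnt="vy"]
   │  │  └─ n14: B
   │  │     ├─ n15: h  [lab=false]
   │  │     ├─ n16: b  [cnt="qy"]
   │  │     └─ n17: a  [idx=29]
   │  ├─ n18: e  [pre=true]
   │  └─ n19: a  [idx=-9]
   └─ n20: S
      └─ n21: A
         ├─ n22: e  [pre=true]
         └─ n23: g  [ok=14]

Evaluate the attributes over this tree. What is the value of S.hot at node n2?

1

1. n1.idx = 17  [terminal]
2. n5.tag = true  [true]
3. n6.ok = 29  [terminal]
4. n5.depth = -2  [g.ok * 3 - 89]
5. n5.sig = 13  [13]
6. n7.idx = 11  [terminal]
7. n4.hot = -5  [B.depth + B.sig - 16]
8. n4.off = 21  [a.idx + 10]
9. n4.lab = "qw"  ["qw"]
10. n4.env = false  [B.depth == a.idx]
11. n8.ok = 30  [terminal]
12. n3.val = "kqw"  ["k" ++ S.lab]
13. n3.lab = 5  [S.off - 16]
14. n9.tag = false  [A.lab > 5]
15. n12.lab = false  [terminal]
16. n11.val = "rk"  ["rk"]
17. n11.lab = 30  [30]
18. n13.cnt = "vy"  [terminal]
19. n14.tag = true  [A.lab > 29]
20. n15.lab = false  [terminal]
21. n16.cnt = "qy"  [terminal]
22. n17.idx = 29  [terminal]
23. n14.depth = 2  [a.idx - 27]
24. n14.sig = 19  [a.idx * 2 - 39]
25. n10.hot = 6  [6]
26. n10.off = -3  [A.lab * -1 + 27]
27. n10.lab = "urk"  ["u" ++ A.val]
28. n10.env = true  [B.sig > 18]
29. n18.pre = true  [terminal]
30. n19.idx = -9  [terminal]
31. n9.depth = 24  [a.idx * 2 + 42]
32. n9.sig = 17  [S.off + 20]
33. n22.pre = true  [terminal]
34. n23.ok = 14  [terminal]
35. n21.val = "up"  ["up"]
36. n21.lab = 11  [g.ok - 3]
37. n20.hot = 4  [A.lab * 3 - 29]
38. n20.off = 10  [A.lab - 1]
39. n20.lab = "upm"  [A.val ++ "m"]
40. n20.env = true  [A.lab > 10]
41. n2.hot = 1  [B.sig + A.lab - 21]
42. n2.off = 14  [A.lab + 9]
43. n2.lab = "kqww"  [A.val ++ "w"]
44. n2.env = true  [S₁.off > 9]
45. n0.hot = 29  [S₁.off + a.idx - 2]
46. n0.off = 18  [a.idx + 1]
47. n0.lab = "kw"  ["kw"]
48. n0.env = true  [S₁.env == true]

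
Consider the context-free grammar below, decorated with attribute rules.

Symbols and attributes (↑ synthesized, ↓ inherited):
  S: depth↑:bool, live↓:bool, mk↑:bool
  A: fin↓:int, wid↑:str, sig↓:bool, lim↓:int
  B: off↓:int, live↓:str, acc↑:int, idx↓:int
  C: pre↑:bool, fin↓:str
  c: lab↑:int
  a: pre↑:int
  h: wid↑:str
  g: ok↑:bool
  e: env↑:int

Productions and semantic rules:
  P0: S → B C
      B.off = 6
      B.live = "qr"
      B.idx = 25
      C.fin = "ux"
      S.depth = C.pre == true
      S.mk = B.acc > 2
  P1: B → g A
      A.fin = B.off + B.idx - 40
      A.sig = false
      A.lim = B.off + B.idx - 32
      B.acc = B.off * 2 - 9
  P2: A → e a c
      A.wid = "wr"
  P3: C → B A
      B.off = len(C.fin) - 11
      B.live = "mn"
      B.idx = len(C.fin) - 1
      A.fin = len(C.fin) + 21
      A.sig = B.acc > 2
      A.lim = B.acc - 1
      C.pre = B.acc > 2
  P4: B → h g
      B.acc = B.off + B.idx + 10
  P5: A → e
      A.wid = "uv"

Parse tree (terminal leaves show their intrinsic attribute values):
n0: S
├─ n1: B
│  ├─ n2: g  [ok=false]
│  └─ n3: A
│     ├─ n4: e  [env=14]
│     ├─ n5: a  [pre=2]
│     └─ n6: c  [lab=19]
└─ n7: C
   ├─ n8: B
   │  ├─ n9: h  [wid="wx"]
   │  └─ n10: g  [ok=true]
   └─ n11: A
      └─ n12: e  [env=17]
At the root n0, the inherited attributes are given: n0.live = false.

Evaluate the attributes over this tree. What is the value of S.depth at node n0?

false

1. n0.live = false  [given at root]
2. n1.off = 6  [6]
3. n1.live = "qr"  ["qr"]
4. n1.idx = 25  [25]
5. n2.ok = false  [terminal]
6. n3.fin = -9  [B.off + B.idx - 40]
7. n3.sig = false  [false]
8. n3.lim = -1  [B.off + B.idx - 32]
9. n4.env = 14  [terminal]
10. n5.pre = 2  [terminal]
11. n6.lab = 19  [terminal]
12. n3.wid = "wr"  ["wr"]
13. n1.acc = 3  [B.off * 2 - 9]
14. n7.fin = "ux"  ["ux"]
15. n8.off = -9  [len(C.fin) - 11]
16. n8.live = "mn"  ["mn"]
17. n8.idx = 1  [len(C.fin) - 1]
18. n9.wid = "wx"  [terminal]
19. n10.ok = true  [terminal]
20. n8.acc = 2  [B.off + B.idx + 10]
21. n11.fin = 23  [len(C.fin) + 21]
22. n11.sig = false  [B.acc > 2]
23. n11.lim = 1  [B.acc - 1]
24. n12.env = 17  [terminal]
25. n11.wid = "uv"  ["uv"]
26. n7.pre = false  [B.acc > 2]
27. n0.depth = false  [C.pre == true]
28. n0.mk = true  [B.acc > 2]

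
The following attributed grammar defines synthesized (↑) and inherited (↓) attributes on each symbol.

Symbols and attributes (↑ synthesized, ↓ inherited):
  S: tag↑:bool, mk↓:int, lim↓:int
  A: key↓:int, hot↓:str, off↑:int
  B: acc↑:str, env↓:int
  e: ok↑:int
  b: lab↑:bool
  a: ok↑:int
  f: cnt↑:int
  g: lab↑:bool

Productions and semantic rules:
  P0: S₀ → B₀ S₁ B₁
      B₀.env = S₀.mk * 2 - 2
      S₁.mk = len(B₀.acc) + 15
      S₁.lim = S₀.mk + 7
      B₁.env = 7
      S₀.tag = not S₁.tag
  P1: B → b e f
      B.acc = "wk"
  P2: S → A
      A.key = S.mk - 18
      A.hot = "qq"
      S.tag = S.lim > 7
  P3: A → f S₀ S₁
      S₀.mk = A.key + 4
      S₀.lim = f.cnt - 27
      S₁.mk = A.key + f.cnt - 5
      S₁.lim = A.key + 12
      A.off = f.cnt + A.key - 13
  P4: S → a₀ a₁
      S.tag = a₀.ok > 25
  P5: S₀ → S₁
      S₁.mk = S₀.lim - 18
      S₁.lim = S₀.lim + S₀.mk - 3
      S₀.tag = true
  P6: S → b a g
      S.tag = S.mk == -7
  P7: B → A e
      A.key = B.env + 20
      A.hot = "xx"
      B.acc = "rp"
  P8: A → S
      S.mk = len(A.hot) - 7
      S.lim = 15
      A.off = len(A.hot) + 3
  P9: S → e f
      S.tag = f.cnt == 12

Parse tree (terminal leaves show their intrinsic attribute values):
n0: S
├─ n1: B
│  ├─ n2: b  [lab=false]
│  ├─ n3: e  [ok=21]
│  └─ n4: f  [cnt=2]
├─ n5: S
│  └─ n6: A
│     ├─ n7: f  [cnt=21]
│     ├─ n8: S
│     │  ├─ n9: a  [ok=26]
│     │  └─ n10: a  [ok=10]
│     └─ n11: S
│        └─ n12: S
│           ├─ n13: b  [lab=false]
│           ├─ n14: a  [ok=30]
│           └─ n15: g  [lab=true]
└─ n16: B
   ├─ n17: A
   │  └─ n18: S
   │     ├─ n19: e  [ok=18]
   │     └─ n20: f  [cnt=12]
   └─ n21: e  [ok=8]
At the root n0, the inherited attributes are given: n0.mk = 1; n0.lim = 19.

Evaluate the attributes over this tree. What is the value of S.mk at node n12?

1. n0.mk = 1  [given at root]
2. n0.lim = 19  [given at root]
3. n1.env = 0  [S₀.mk * 2 - 2]
4. n2.lab = false  [terminal]
5. n3.ok = 21  [terminal]
6. n4.cnt = 2  [terminal]
7. n1.acc = "wk"  ["wk"]
8. n5.mk = 17  [len(B₀.acc) + 15]
9. n5.lim = 8  [S₀.mk + 7]
10. n6.key = -1  [S.mk - 18]
11. n6.hot = "qq"  ["qq"]
12. n7.cnt = 21  [terminal]
13. n8.mk = 3  [A.key + 4]
14. n8.lim = -6  [f.cnt - 27]
15. n9.ok = 26  [terminal]
16. n10.ok = 10  [terminal]
17. n8.tag = true  [a₀.ok > 25]
18. n11.mk = 15  [A.key + f.cnt - 5]
19. n11.lim = 11  [A.key + 12]
20. n12.mk = -7  [S₀.lim - 18]
21. n12.lim = 23  [S₀.lim + S₀.mk - 3]
22. n13.lab = false  [terminal]
23. n14.ok = 30  [terminal]
24. n15.lab = true  [terminal]
25. n12.tag = true  [S.mk == -7]
26. n11.tag = true  [true]
27. n6.off = 7  [f.cnt + A.key - 13]
28. n5.tag = true  [S.lim > 7]
29. n16.env = 7  [7]
30. n17.key = 27  [B.env + 20]
31. n17.hot = "xx"  ["xx"]
32. n18.mk = -5  [len(A.hot) - 7]
33. n18.lim = 15  [15]
34. n19.ok = 18  [terminal]
35. n20.cnt = 12  [terminal]
36. n18.tag = true  [f.cnt == 12]
37. n17.off = 5  [len(A.hot) + 3]
38. n21.ok = 8  [terminal]
39. n16.acc = "rp"  ["rp"]
40. n0.tag = false  [not S₁.tag]

-7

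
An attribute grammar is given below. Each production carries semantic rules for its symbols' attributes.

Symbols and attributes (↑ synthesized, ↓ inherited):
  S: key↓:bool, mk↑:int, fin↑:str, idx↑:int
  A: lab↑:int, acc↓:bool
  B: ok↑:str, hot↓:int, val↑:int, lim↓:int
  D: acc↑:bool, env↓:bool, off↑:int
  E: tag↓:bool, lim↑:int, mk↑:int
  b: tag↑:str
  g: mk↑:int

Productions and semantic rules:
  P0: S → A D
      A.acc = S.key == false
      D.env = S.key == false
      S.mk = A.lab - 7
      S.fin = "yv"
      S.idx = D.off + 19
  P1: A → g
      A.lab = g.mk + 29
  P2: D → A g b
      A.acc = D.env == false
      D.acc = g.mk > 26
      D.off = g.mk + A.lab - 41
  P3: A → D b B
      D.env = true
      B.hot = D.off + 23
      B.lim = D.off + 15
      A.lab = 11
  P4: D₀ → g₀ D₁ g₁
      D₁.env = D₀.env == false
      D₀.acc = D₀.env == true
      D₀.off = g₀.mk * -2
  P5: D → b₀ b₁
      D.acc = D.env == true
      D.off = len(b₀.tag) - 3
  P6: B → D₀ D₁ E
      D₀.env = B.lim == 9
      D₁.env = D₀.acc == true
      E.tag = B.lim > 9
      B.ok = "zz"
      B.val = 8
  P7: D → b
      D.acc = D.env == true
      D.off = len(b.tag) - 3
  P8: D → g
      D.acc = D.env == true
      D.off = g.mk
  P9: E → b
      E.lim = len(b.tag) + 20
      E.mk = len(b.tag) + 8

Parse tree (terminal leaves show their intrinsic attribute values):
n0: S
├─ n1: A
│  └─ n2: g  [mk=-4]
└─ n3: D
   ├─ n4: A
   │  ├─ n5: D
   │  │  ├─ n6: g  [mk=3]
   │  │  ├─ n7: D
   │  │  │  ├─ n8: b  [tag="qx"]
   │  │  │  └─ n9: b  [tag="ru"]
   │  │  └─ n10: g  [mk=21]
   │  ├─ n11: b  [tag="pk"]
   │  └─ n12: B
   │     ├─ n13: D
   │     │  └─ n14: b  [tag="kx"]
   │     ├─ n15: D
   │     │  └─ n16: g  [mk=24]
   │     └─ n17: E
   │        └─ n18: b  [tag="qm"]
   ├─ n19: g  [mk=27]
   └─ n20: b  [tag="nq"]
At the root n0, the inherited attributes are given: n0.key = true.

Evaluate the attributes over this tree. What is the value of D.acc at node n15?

true

1. n0.key = true  [given at root]
2. n1.acc = false  [S.key == false]
3. n2.mk = -4  [terminal]
4. n1.lab = 25  [g.mk + 29]
5. n3.env = false  [S.key == false]
6. n4.acc = true  [D.env == false]
7. n5.env = true  [true]
8. n6.mk = 3  [terminal]
9. n7.env = false  [D₀.env == false]
10. n8.tag = "qx"  [terminal]
11. n9.tag = "ru"  [terminal]
12. n7.acc = false  [D.env == true]
13. n7.off = -1  [len(b₀.tag) - 3]
14. n10.mk = 21  [terminal]
15. n5.acc = true  [D₀.env == true]
16. n5.off = -6  [g₀.mk * -2]
17. n11.tag = "pk"  [terminal]
18. n12.hot = 17  [D.off + 23]
19. n12.lim = 9  [D.off + 15]
20. n13.env = true  [B.lim == 9]
21. n14.tag = "kx"  [terminal]
22. n13.acc = true  [D.env == true]
23. n13.off = -1  [len(b.tag) - 3]
24. n15.env = true  [D₀.acc == true]
25. n16.mk = 24  [terminal]
26. n15.acc = true  [D.env == true]
27. n15.off = 24  [g.mk]
28. n17.tag = false  [B.lim > 9]
29. n18.tag = "qm"  [terminal]
30. n17.lim = 22  [len(b.tag) + 20]
31. n17.mk = 10  [len(b.tag) + 8]
32. n12.ok = "zz"  ["zz"]
33. n12.val = 8  [8]
34. n4.lab = 11  [11]
35. n19.mk = 27  [terminal]
36. n20.tag = "nq"  [terminal]
37. n3.acc = true  [g.mk > 26]
38. n3.off = -3  [g.mk + A.lab - 41]
39. n0.mk = 18  [A.lab - 7]
40. n0.fin = "yv"  ["yv"]
41. n0.idx = 16  [D.off + 19]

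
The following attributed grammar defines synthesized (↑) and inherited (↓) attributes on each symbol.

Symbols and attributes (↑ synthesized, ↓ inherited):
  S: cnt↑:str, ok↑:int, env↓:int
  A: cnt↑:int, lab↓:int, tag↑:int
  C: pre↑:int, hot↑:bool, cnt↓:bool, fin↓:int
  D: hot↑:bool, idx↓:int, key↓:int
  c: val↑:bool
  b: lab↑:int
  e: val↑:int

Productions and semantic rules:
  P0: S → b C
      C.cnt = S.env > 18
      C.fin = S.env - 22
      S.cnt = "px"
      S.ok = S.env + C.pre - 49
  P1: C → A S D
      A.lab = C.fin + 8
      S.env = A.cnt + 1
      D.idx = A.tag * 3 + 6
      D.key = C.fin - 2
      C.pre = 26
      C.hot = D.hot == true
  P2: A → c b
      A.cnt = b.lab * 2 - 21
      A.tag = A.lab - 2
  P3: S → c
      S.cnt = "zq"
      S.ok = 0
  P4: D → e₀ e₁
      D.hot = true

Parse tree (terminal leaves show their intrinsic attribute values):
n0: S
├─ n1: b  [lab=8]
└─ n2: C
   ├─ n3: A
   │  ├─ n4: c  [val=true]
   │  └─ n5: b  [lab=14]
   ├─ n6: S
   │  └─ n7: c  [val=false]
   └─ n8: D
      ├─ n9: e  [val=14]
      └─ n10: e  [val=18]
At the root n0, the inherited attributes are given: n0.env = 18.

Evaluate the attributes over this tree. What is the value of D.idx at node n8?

12

1. n0.env = 18  [given at root]
2. n1.lab = 8  [terminal]
3. n2.cnt = false  [S.env > 18]
4. n2.fin = -4  [S.env - 22]
5. n3.lab = 4  [C.fin + 8]
6. n4.val = true  [terminal]
7. n5.lab = 14  [terminal]
8. n3.cnt = 7  [b.lab * 2 - 21]
9. n3.tag = 2  [A.lab - 2]
10. n6.env = 8  [A.cnt + 1]
11. n7.val = false  [terminal]
12. n6.cnt = "zq"  ["zq"]
13. n6.ok = 0  [0]
14. n8.idx = 12  [A.tag * 3 + 6]
15. n8.key = -6  [C.fin - 2]
16. n9.val = 14  [terminal]
17. n10.val = 18  [terminal]
18. n8.hot = true  [true]
19. n2.pre = 26  [26]
20. n2.hot = true  [D.hot == true]
21. n0.cnt = "px"  ["px"]
22. n0.ok = -5  [S.env + C.pre - 49]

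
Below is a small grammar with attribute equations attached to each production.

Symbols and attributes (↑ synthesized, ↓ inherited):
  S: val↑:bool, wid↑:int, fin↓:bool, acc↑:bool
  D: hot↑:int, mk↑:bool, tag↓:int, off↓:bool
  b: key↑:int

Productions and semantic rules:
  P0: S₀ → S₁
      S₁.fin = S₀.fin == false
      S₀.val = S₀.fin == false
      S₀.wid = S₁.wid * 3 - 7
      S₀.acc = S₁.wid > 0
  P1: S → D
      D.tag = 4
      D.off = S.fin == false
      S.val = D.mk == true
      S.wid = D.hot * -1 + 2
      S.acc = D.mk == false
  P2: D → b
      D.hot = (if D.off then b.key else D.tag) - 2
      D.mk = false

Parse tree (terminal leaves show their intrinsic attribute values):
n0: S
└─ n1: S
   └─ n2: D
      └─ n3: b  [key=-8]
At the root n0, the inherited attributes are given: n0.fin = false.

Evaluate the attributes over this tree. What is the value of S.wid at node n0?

1. n0.fin = false  [given at root]
2. n1.fin = true  [S₀.fin == false]
3. n2.tag = 4  [4]
4. n2.off = false  [S.fin == false]
5. n3.key = -8  [terminal]
6. n2.hot = 2  [(if D.off then b.key else D.tag) - 2]
7. n2.mk = false  [false]
8. n1.val = false  [D.mk == true]
9. n1.wid = 0  [D.hot * -1 + 2]
10. n1.acc = true  [D.mk == false]
11. n0.val = true  [S₀.fin == false]
12. n0.wid = -7  [S₁.wid * 3 - 7]
13. n0.acc = false  [S₁.wid > 0]

-7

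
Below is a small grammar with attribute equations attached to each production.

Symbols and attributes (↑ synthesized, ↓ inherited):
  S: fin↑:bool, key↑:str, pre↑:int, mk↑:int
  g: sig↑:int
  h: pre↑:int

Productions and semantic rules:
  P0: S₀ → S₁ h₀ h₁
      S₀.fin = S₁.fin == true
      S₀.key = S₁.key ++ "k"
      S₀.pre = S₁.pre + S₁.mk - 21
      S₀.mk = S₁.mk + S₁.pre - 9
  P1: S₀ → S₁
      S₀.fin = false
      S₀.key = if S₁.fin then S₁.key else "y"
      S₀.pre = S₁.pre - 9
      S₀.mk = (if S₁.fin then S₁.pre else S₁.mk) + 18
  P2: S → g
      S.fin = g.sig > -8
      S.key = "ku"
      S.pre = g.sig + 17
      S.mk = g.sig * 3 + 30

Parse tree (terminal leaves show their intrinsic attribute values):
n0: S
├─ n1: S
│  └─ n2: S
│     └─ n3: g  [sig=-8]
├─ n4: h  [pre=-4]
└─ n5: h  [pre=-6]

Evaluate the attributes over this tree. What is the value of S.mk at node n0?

1. n3.sig = -8  [terminal]
2. n2.fin = false  [g.sig > -8]
3. n2.key = "ku"  ["ku"]
4. n2.pre = 9  [g.sig + 17]
5. n2.mk = 6  [g.sig * 3 + 30]
6. n1.fin = false  [false]
7. n1.key = "y"  [if S₁.fin then S₁.key else "y"]
8. n1.pre = 0  [S₁.pre - 9]
9. n1.mk = 24  [(if S₁.fin then S₁.pre else S₁.mk) + 18]
10. n4.pre = -4  [terminal]
11. n5.pre = -6  [terminal]
12. n0.fin = false  [S₁.fin == true]
13. n0.key = "yk"  [S₁.key ++ "k"]
14. n0.pre = 3  [S₁.pre + S₁.mk - 21]
15. n0.mk = 15  [S₁.mk + S₁.pre - 9]

15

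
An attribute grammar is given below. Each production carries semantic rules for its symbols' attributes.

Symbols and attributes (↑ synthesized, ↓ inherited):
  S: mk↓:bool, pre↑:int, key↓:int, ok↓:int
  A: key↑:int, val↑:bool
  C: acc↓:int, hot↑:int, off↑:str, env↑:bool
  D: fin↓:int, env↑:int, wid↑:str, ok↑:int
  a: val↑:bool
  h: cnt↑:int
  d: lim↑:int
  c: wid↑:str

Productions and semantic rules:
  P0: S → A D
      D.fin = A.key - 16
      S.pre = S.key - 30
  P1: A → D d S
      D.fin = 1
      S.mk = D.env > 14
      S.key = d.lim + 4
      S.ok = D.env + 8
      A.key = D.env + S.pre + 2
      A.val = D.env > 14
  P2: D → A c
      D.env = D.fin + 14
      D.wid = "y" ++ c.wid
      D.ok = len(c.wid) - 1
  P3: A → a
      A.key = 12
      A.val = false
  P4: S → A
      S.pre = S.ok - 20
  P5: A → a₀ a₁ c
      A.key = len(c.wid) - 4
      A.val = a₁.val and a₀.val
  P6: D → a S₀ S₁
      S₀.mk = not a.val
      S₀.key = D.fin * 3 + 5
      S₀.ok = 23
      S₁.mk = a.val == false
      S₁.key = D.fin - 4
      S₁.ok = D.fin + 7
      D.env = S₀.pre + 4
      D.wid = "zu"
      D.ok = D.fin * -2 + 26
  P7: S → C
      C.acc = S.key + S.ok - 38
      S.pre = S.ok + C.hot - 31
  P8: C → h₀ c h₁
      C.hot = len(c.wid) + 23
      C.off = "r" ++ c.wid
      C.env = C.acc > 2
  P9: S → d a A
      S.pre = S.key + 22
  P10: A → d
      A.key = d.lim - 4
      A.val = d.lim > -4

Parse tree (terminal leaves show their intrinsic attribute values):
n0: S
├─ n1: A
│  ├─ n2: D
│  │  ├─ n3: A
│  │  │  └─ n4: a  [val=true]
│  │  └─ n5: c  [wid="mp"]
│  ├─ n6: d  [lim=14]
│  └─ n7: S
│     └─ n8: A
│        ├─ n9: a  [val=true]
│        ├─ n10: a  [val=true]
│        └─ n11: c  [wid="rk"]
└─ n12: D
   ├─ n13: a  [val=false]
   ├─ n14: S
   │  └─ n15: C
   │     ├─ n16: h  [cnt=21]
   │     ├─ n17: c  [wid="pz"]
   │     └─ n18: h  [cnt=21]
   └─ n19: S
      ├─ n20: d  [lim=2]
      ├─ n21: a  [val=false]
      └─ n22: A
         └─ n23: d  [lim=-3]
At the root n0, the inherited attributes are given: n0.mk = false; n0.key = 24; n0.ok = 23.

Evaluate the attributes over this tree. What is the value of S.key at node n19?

0

1. n0.mk = false  [given at root]
2. n0.key = 24  [given at root]
3. n0.ok = 23  [given at root]
4. n2.fin = 1  [1]
5. n4.val = true  [terminal]
6. n3.key = 12  [12]
7. n3.val = false  [false]
8. n5.wid = "mp"  [terminal]
9. n2.env = 15  [D.fin + 14]
10. n2.wid = "ymp"  ["y" ++ c.wid]
11. n2.ok = 1  [len(c.wid) - 1]
12. n6.lim = 14  [terminal]
13. n7.mk = true  [D.env > 14]
14. n7.key = 18  [d.lim + 4]
15. n7.ok = 23  [D.env + 8]
16. n9.val = true  [terminal]
17. n10.val = true  [terminal]
18. n11.wid = "rk"  [terminal]
19. n8.key = -2  [len(c.wid) - 4]
20. n8.val = true  [a₁.val and a₀.val]
21. n7.pre = 3  [S.ok - 20]
22. n1.key = 20  [D.env + S.pre + 2]
23. n1.val = true  [D.env > 14]
24. n12.fin = 4  [A.key - 16]
25. n13.val = false  [terminal]
26. n14.mk = true  [not a.val]
27. n14.key = 17  [D.fin * 3 + 5]
28. n14.ok = 23  [23]
29. n15.acc = 2  [S.key + S.ok - 38]
30. n16.cnt = 21  [terminal]
31. n17.wid = "pz"  [terminal]
32. n18.cnt = 21  [terminal]
33. n15.hot = 25  [len(c.wid) + 23]
34. n15.off = "rpz"  ["r" ++ c.wid]
35. n15.env = false  [C.acc > 2]
36. n14.pre = 17  [S.ok + C.hot - 31]
37. n19.mk = true  [a.val == false]
38. n19.key = 0  [D.fin - 4]
39. n19.ok = 11  [D.fin + 7]
40. n20.lim = 2  [terminal]
41. n21.val = false  [terminal]
42. n23.lim = -3  [terminal]
43. n22.key = -7  [d.lim - 4]
44. n22.val = true  [d.lim > -4]
45. n19.pre = 22  [S.key + 22]
46. n12.env = 21  [S₀.pre + 4]
47. n12.wid = "zu"  ["zu"]
48. n12.ok = 18  [D.fin * -2 + 26]
49. n0.pre = -6  [S.key - 30]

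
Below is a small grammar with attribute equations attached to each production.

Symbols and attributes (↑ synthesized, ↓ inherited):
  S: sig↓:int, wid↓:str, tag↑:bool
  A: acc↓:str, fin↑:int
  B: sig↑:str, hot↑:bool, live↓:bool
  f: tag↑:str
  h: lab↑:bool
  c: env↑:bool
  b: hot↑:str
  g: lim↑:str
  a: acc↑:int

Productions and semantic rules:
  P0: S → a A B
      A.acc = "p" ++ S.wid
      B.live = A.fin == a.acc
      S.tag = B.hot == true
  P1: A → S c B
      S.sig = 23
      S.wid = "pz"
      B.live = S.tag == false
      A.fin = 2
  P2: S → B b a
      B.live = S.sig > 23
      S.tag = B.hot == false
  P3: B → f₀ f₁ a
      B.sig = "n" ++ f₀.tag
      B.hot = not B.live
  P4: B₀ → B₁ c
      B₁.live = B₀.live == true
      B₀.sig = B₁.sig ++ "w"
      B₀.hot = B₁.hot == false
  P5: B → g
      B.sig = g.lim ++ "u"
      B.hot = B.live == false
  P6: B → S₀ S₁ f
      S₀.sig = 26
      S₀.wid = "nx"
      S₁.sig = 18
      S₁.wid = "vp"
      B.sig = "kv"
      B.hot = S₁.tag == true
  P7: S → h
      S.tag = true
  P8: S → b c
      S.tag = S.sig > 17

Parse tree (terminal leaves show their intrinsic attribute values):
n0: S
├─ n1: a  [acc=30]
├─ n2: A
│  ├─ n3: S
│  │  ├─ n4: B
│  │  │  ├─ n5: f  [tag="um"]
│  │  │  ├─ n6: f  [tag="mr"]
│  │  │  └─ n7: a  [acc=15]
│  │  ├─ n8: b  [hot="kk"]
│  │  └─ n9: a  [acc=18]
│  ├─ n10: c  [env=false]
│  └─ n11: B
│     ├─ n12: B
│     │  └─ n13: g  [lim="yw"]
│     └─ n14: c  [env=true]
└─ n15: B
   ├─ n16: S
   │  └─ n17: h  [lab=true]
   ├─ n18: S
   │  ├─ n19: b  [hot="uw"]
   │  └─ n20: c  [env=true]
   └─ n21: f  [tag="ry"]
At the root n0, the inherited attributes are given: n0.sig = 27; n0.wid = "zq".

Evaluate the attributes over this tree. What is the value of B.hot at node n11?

1. n0.sig = 27  [given at root]
2. n0.wid = "zq"  [given at root]
3. n1.acc = 30  [terminal]
4. n2.acc = "pzq"  ["p" ++ S.wid]
5. n3.sig = 23  [23]
6. n3.wid = "pz"  ["pz"]
7. n4.live = false  [S.sig > 23]
8. n5.tag = "um"  [terminal]
9. n6.tag = "mr"  [terminal]
10. n7.acc = 15  [terminal]
11. n4.sig = "num"  ["n" ++ f₀.tag]
12. n4.hot = true  [not B.live]
13. n8.hot = "kk"  [terminal]
14. n9.acc = 18  [terminal]
15. n3.tag = false  [B.hot == false]
16. n10.env = false  [terminal]
17. n11.live = true  [S.tag == false]
18. n12.live = true  [B₀.live == true]
19. n13.lim = "yw"  [terminal]
20. n12.sig = "ywu"  [g.lim ++ "u"]
21. n12.hot = false  [B.live == false]
22. n14.env = true  [terminal]
23. n11.sig = "ywuw"  [B₁.sig ++ "w"]
24. n11.hot = true  [B₁.hot == false]
25. n2.fin = 2  [2]
26. n15.live = false  [A.fin == a.acc]
27. n16.sig = 26  [26]
28. n16.wid = "nx"  ["nx"]
29. n17.lab = true  [terminal]
30. n16.tag = true  [true]
31. n18.sig = 18  [18]
32. n18.wid = "vp"  ["vp"]
33. n19.hot = "uw"  [terminal]
34. n20.env = true  [terminal]
35. n18.tag = true  [S.sig > 17]
36. n21.tag = "ry"  [terminal]
37. n15.sig = "kv"  ["kv"]
38. n15.hot = true  [S₁.tag == true]
39. n0.tag = true  [B.hot == true]

true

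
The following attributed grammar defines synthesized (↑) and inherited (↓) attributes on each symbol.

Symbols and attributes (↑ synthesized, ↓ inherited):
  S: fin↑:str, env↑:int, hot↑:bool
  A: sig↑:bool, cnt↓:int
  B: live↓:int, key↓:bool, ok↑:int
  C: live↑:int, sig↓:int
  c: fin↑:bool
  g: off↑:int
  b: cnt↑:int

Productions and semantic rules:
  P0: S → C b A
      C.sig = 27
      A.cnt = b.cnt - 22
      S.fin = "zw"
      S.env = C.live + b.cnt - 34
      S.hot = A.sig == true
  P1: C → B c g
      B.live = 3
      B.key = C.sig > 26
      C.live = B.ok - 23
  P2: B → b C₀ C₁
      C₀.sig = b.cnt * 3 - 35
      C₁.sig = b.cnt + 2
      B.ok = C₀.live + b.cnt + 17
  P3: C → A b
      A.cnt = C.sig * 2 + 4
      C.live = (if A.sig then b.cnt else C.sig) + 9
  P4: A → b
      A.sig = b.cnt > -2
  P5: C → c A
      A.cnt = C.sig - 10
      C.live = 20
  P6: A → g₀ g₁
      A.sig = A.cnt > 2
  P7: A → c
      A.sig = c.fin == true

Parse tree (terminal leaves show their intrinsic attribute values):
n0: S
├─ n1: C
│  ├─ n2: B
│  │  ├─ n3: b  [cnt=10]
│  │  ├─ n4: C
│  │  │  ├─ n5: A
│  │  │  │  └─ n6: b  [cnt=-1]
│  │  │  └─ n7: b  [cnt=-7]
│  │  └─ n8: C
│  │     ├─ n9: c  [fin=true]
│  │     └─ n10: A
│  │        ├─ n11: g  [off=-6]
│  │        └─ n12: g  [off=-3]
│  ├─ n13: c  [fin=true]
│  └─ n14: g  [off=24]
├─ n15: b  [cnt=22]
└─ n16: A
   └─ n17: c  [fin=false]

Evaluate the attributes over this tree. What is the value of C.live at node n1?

1. n1.sig = 27  [27]
2. n2.live = 3  [3]
3. n2.key = true  [C.sig > 26]
4. n3.cnt = 10  [terminal]
5. n4.sig = -5  [b.cnt * 3 - 35]
6. n5.cnt = -6  [C.sig * 2 + 4]
7. n6.cnt = -1  [terminal]
8. n5.sig = true  [b.cnt > -2]
9. n7.cnt = -7  [terminal]
10. n4.live = 2  [(if A.sig then b.cnt else C.sig) + 9]
11. n8.sig = 12  [b.cnt + 2]
12. n9.fin = true  [terminal]
13. n10.cnt = 2  [C.sig - 10]
14. n11.off = -6  [terminal]
15. n12.off = -3  [terminal]
16. n10.sig = false  [A.cnt > 2]
17. n8.live = 20  [20]
18. n2.ok = 29  [C₀.live + b.cnt + 17]
19. n13.fin = true  [terminal]
20. n14.off = 24  [terminal]
21. n1.live = 6  [B.ok - 23]
22. n15.cnt = 22  [terminal]
23. n16.cnt = 0  [b.cnt - 22]
24. n17.fin = false  [terminal]
25. n16.sig = false  [c.fin == true]
26. n0.fin = "zw"  ["zw"]
27. n0.env = -6  [C.live + b.cnt - 34]
28. n0.hot = false  [A.sig == true]

6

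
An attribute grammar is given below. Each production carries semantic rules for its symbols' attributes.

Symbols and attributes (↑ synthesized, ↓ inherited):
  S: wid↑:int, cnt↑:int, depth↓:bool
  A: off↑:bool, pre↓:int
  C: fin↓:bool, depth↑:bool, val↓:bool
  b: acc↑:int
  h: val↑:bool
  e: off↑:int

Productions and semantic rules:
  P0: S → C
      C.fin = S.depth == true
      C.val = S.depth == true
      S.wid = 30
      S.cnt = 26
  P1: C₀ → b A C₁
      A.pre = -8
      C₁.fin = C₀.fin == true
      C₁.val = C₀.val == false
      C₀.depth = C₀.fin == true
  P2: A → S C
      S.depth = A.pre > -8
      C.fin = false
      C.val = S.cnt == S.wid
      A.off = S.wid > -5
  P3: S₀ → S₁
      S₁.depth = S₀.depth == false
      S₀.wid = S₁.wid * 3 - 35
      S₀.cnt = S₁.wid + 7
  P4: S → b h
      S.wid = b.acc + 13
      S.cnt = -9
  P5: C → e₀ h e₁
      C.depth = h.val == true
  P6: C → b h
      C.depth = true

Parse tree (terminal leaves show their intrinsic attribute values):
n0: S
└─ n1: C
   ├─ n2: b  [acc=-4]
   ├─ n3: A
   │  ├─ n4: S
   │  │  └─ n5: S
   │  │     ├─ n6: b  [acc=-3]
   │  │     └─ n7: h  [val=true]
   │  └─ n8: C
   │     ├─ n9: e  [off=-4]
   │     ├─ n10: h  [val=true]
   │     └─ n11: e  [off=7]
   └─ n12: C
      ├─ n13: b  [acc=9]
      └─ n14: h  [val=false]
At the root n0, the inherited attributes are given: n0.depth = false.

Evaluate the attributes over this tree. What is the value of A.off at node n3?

1. n0.depth = false  [given at root]
2. n1.fin = false  [S.depth == true]
3. n1.val = false  [S.depth == true]
4. n2.acc = -4  [terminal]
5. n3.pre = -8  [-8]
6. n4.depth = false  [A.pre > -8]
7. n5.depth = true  [S₀.depth == false]
8. n6.acc = -3  [terminal]
9. n7.val = true  [terminal]
10. n5.wid = 10  [b.acc + 13]
11. n5.cnt = -9  [-9]
12. n4.wid = -5  [S₁.wid * 3 - 35]
13. n4.cnt = 17  [S₁.wid + 7]
14. n8.fin = false  [false]
15. n8.val = false  [S.cnt == S.wid]
16. n9.off = -4  [terminal]
17. n10.val = true  [terminal]
18. n11.off = 7  [terminal]
19. n8.depth = true  [h.val == true]
20. n3.off = false  [S.wid > -5]
21. n12.fin = false  [C₀.fin == true]
22. n12.val = true  [C₀.val == false]
23. n13.acc = 9  [terminal]
24. n14.val = false  [terminal]
25. n12.depth = true  [true]
26. n1.depth = false  [C₀.fin == true]
27. n0.wid = 30  [30]
28. n0.cnt = 26  [26]

false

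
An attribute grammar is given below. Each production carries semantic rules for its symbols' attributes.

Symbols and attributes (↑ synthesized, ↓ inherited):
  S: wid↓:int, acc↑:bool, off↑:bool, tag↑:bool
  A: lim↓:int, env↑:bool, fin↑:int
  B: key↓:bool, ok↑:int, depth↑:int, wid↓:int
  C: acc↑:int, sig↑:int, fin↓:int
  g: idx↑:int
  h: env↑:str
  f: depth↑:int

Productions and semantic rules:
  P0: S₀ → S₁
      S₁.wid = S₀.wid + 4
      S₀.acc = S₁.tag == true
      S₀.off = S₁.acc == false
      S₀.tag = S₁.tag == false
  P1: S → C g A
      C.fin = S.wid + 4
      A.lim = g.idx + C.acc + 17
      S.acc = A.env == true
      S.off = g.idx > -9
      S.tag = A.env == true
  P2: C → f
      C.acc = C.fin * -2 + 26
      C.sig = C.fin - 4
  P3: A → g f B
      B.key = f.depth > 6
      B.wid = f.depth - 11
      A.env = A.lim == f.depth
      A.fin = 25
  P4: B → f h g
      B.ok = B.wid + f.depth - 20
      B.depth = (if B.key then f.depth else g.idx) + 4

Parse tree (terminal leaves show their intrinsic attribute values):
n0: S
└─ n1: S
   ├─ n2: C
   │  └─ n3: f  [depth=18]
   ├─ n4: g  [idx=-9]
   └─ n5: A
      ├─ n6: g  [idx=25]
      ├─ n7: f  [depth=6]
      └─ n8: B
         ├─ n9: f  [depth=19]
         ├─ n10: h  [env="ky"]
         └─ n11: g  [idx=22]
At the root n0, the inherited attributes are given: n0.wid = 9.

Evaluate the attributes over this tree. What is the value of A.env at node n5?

false

1. n0.wid = 9  [given at root]
2. n1.wid = 13  [S₀.wid + 4]
3. n2.fin = 17  [S.wid + 4]
4. n3.depth = 18  [terminal]
5. n2.acc = -8  [C.fin * -2 + 26]
6. n2.sig = 13  [C.fin - 4]
7. n4.idx = -9  [terminal]
8. n5.lim = 0  [g.idx + C.acc + 17]
9. n6.idx = 25  [terminal]
10. n7.depth = 6  [terminal]
11. n8.key = false  [f.depth > 6]
12. n8.wid = -5  [f.depth - 11]
13. n9.depth = 19  [terminal]
14. n10.env = "ky"  [terminal]
15. n11.idx = 22  [terminal]
16. n8.ok = -6  [B.wid + f.depth - 20]
17. n8.depth = 26  [(if B.key then f.depth else g.idx) + 4]
18. n5.env = false  [A.lim == f.depth]
19. n5.fin = 25  [25]
20. n1.acc = false  [A.env == true]
21. n1.off = false  [g.idx > -9]
22. n1.tag = false  [A.env == true]
23. n0.acc = false  [S₁.tag == true]
24. n0.off = true  [S₁.acc == false]
25. n0.tag = true  [S₁.tag == false]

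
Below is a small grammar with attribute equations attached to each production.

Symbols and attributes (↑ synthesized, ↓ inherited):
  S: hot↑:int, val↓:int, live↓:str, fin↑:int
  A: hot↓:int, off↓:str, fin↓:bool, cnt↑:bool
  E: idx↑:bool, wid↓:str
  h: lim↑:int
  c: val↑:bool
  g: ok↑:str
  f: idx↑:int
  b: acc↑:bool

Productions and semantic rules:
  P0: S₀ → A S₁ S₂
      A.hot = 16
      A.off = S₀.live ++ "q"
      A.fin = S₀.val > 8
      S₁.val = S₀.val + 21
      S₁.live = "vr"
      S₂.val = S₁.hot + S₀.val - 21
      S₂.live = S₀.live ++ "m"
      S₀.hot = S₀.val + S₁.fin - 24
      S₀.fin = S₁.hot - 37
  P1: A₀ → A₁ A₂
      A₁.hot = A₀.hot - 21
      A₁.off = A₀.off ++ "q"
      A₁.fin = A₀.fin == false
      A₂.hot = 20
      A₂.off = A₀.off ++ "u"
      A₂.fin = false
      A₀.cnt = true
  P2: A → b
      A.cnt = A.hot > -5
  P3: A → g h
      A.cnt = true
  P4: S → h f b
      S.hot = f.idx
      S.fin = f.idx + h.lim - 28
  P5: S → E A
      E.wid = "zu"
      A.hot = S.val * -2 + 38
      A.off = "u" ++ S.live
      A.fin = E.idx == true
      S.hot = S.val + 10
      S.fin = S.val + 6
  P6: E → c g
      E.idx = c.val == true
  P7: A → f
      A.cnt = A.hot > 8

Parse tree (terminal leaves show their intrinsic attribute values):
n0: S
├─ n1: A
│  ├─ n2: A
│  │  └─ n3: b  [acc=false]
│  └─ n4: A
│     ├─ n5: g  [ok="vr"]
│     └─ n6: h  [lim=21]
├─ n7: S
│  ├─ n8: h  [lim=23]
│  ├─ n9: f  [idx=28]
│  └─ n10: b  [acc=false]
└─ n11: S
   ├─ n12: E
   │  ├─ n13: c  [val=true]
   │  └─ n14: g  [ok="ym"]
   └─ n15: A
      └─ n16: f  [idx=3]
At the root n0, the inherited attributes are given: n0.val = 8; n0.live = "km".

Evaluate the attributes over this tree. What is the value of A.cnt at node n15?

false

1. n0.val = 8  [given at root]
2. n0.live = "km"  [given at root]
3. n1.hot = 16  [16]
4. n1.off = "kmq"  [S₀.live ++ "q"]
5. n1.fin = false  [S₀.val > 8]
6. n2.hot = -5  [A₀.hot - 21]
7. n2.off = "kmqq"  [A₀.off ++ "q"]
8. n2.fin = true  [A₀.fin == false]
9. n3.acc = false  [terminal]
10. n2.cnt = false  [A.hot > -5]
11. n4.hot = 20  [20]
12. n4.off = "kmqu"  [A₀.off ++ "u"]
13. n4.fin = false  [false]
14. n5.ok = "vr"  [terminal]
15. n6.lim = 21  [terminal]
16. n4.cnt = true  [true]
17. n1.cnt = true  [true]
18. n7.val = 29  [S₀.val + 21]
19. n7.live = "vr"  ["vr"]
20. n8.lim = 23  [terminal]
21. n9.idx = 28  [terminal]
22. n10.acc = false  [terminal]
23. n7.hot = 28  [f.idx]
24. n7.fin = 23  [f.idx + h.lim - 28]
25. n11.val = 15  [S₁.hot + S₀.val - 21]
26. n11.live = "kmm"  [S₀.live ++ "m"]
27. n12.wid = "zu"  ["zu"]
28. n13.val = true  [terminal]
29. n14.ok = "ym"  [terminal]
30. n12.idx = true  [c.val == true]
31. n15.hot = 8  [S.val * -2 + 38]
32. n15.off = "ukmm"  ["u" ++ S.live]
33. n15.fin = true  [E.idx == true]
34. n16.idx = 3  [terminal]
35. n15.cnt = false  [A.hot > 8]
36. n11.hot = 25  [S.val + 10]
37. n11.fin = 21  [S.val + 6]
38. n0.hot = 7  [S₀.val + S₁.fin - 24]
39. n0.fin = -9  [S₁.hot - 37]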